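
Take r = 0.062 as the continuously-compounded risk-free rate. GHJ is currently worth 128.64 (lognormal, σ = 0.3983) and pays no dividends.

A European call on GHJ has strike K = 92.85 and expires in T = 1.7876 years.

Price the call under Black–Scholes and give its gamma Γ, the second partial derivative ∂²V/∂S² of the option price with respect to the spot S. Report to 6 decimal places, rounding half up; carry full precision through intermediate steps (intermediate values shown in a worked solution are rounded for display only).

σ√T = 0.3983·√1.7876 = 0.532532
d₁ = (ln(S/K) + (r+σ²/2)T) / (σ√T) = (ln(128.64/92.85) + (0.062+0.3983²/2)·1.7876) / 0.532532 = (0.326033 + 0.252626) / 0.532532 = 1.086618
d₂ = d₁ − σ√T = 1.086618 − 0.532532 = 0.554087
e^{−rT} = 0.895090
N(d₁) = 0.861397,  N(d₂) = 0.710240
Call price V = S·N(d₁) − K·e^{−rT}·N(d₂) = 110.810141 − 59.027419 = 51.782723
φ(d₁) = (1/√(2π))·e^{−d₁²/2} = 0.221063
Γ = φ(d₁) / (S·σ·√T) = 0.003227

price = 51.782723
Γ = 0.003227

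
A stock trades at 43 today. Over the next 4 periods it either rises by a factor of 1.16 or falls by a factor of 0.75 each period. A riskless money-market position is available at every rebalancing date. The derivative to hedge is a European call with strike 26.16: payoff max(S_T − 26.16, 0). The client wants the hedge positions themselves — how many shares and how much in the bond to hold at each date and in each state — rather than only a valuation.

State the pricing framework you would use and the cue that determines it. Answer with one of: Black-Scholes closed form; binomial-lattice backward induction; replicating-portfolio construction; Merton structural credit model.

framework: replicating-portfolio construction

Key observation: what is demanded is not a single number but the (Δ, B) position at each node of the 1.16/0.75 tree starting at 43; constructing those positions is the replicating-portfolio method.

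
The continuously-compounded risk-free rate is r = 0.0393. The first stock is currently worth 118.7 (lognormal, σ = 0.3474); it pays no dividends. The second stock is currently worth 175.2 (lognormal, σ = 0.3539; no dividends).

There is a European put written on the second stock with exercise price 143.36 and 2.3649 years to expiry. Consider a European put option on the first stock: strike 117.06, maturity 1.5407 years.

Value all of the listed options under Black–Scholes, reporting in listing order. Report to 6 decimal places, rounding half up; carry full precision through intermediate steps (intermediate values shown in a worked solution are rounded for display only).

price(the second stock put K=143.36) = 15.017349
price(the first stock put K=117.06) = 15.562713

[the second stock put K=143.36]
σ√T = 0.3539·√2.3649 = 0.544236
d₁ = (ln(S/K) + (r+σ²/2)T) / (σ√T) = (ln(175.2/143.36) + (0.0393+0.3539²/2)·2.3649) / 0.544236 = (0.200569 + 0.241037) / 0.544236 = 0.811424
d₂ = d₁ − σ√T = 0.811424 − 0.544236 = 0.267189
e^{−rT} = 0.911248
N(−d₁) = 0.208561,  N(−d₂) = 0.394662
price = K·e^{−rT}·N(−d₂) − S·N(−d₁) = 51.557240 − 36.539891 = 15.017349
[the first stock put K=117.06]
σ√T = 0.3474·√1.5407 = 0.431210
d₁ = (ln(S/K) + (r+σ²/2)T) / (σ√T) = (ln(118.7/117.06) + (0.0393+0.3474²/2)·1.5407) / 0.431210 = (0.013913 + 0.153521) / 0.431210 = 0.388287
d₂ = d₁ − σ√T = 0.388287 − 0.431210 = -0.042923
e^{−rT} = 0.941247
N(−d₁) = 0.348902,  N(−d₂) = 0.517119
price = K·e^{−rT}·N(−d₂) − S·N(−d₁) = 56.977362 − 41.414649 = 15.562713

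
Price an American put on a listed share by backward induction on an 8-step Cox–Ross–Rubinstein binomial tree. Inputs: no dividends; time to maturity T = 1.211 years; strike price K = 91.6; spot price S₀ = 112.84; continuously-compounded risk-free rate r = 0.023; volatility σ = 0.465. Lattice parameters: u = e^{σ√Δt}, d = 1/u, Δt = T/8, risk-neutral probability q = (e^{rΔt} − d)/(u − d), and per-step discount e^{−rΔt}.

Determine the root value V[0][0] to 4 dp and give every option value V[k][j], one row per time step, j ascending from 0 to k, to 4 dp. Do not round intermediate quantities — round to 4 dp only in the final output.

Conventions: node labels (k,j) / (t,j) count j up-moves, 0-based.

params: Δt=0.15138 u=1.19832 d=0.83450 q=0.46448 e^(-rΔt)=0.99652
t_8 payoffs: 65.0605 53.4904 36.8760 13.0185 0.0000 0.0000 0.0000 0.0000 0.0000
k=7: node(7,0) S=31.8027 payoff=59.7973 vs cont=59.4790 → 59.7973 [stop]  node(7,1) S=45.6674 payoff=45.9326 vs cont=45.6142 → 45.9326 [stop]  node(7,2) S=65.5766 payoff=26.0234 vs cont=25.7050 → 26.0234 [stop]  node(7,3) S=94.1655 payoff=0.0000 vs cont=6.9474 → 6.9474 [wait]  node(7,4) S=135.2180 payoff=0.0000 vs cont=0.0000 → 0.0000 [wait]  node(7,5) S=194.1678 payoff=0.0000 vs cont=0.0000 → 0.0000 [wait]  node(7,6) S=278.8174 payoff=0.0000 vs cont=0.0000 → 0.0000 [wait]  node(7,7) S=400.3711 payoff=0.0000 vs cont=0.0000 → 0.0000 [wait]
k=6: node(6,0) S=38.1096 payoff=53.4904 vs cont=53.1720 → 53.4904 [stop]  node(6,1) S=54.7240 payoff=36.8760 vs cont=36.5577 → 36.8760 [stop]  node(6,2) S=78.5815 payoff=13.0185 vs cont=17.1033 → 17.1033 [wait]  node(6,3) S=112.8400 payoff=0.0000 vs cont=3.7076 → 3.7076 [wait]  node(6,4) S=162.0339 payoff=0.0000 vs cont=0.0000 → 0.0000 [wait]  node(6,5) S=232.6744 payoff=0.0000 vs cont=0.0000 → 0.0000 [wait]  node(6,6) S=334.1114 payoff=0.0000 vs cont=0.0000 → 0.0000 [wait]
k=5: node(5,0) S=45.6674 payoff=45.9326 vs cont=45.6142 → 45.9326 [stop]  node(5,1) S=65.5766 payoff=26.0234 vs cont=27.5958 → 27.5958 [wait]  node(5,2) S=94.1655 payoff=0.0000 vs cont=10.8434 → 10.8434 [wait]  node(5,3) S=135.2180 payoff=0.0000 vs cont=1.9786 → 1.9786 [wait]  node(5,4) S=194.1678 payoff=0.0000 vs cont=0.0000 → 0.0000 [wait]  node(5,5) S=278.8174 payoff=0.0000 vs cont=0.0000 → 0.0000 [wait]
k=4: node(4,0) S=54.7240 payoff=36.8760 vs cont=37.2855 → 37.2855 [wait]  node(4,1) S=78.5815 payoff=13.0185 vs cont=19.7458 → 19.7458 [wait]  node(4,2) S=112.8400 payoff=0.0000 vs cont=6.7025 → 6.7025 [wait]  node(4,3) S=162.0339 payoff=0.0000 vs cont=1.0559 → 1.0559 [wait]  node(4,4) S=232.6744 payoff=0.0000 vs cont=0.0000 → 0.0000 [wait]
k=3: node(3,0) S=65.5766 payoff=26.0234 vs cont=29.0374 → 29.0374 [wait]  node(3,1) S=94.1655 payoff=0.0000 vs cont=13.6399 → 13.6399 [wait]  node(3,2) S=135.2180 payoff=0.0000 vs cont=4.0656 → 4.0656 [wait]  node(3,3) S=194.1678 payoff=0.0000 vs cont=0.5635 → 0.5635 [wait]
k=2: node(2,0) S=78.5815 payoff=13.0185 vs cont=21.8095 → 21.8095 [wait]  node(2,1) S=112.8400 payoff=0.0000 vs cont=9.1608 → 9.1608 [wait]  node(2,2) S=162.0339 payoff=0.0000 vs cont=2.4304 → 2.4304 [wait]
k=1: node(1,0) S=94.1655 payoff=0.0000 vs cont=15.8790 → 15.8790 [wait]  node(1,1) S=135.2180 payoff=0.0000 vs cont=6.0137 → 6.0137 [wait]
k=0: node(0,0) S=112.8400 payoff=0.0000 vs cont=11.2575 → 11.2575 [wait]

price = 11.2575
tree:
11.2575
15.8790 6.0137
21.8095 9.1608 2.4304
29.0374 13.6399 4.0656 0.5635
37.2855 19.7458 6.7025 1.0559 0.0000
45.9326 27.5958 10.8434 1.9786 0.0000 0.0000
53.4904 36.8760 17.1033 3.7076 0.0000 0.0000 0.0000
59.7973 45.9326 26.0234 6.9474 0.0000 0.0000 0.0000 0.0000
65.0605 53.4904 36.8760 13.0185 0.0000 0.0000 0.0000 0.0000 0.0000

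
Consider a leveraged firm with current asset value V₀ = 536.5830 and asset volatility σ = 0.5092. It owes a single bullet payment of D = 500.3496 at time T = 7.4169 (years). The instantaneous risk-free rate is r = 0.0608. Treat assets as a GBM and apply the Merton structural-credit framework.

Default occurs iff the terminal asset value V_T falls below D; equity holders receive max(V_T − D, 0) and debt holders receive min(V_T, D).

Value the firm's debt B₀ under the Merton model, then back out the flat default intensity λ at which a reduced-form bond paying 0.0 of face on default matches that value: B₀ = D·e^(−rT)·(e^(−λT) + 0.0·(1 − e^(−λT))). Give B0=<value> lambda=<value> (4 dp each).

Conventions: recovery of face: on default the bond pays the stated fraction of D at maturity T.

Apply the equity-as-call identities (strike 500.3496, horizon 7.4169 years):
d₁ = [ln(V₀/D) + (r + σ²/2)T] / (σ√T)
   = [ln(536.5830/500.3496) + (0.0608 + 0.5·0.5092²)·7.4169] / (0.5092·√7.4169)
   = [0.069914 + 1.412492] / 1.386755 = 1.068975
d₂ = d₁ − σ√T = 1.068975 − 1.386755 = -0.317780
N(d₁) = 0.857460,  N(d₂) = 0.375326,  e^(−rT) = 0.637024
E₀ = V₀·N(d₁) − D·e^(−rT)·N(d₂)
   = 536.5830·0.857460 − 500.3496·0.637024·0.375326 = 340.468713
B₀ = V₀ − E₀ = 536.5830 − 340.468713 = 196.114287
e^(−λT) = (B₀·e^(rT)/D − 0)/(1 − 0) = (196.1143·1.569799/500.3496 − 0)/1 = 0.61528981
λ = −ln(0.61528981)/7.4169 = 0.065480

B0=196.1143 lambda=0.0655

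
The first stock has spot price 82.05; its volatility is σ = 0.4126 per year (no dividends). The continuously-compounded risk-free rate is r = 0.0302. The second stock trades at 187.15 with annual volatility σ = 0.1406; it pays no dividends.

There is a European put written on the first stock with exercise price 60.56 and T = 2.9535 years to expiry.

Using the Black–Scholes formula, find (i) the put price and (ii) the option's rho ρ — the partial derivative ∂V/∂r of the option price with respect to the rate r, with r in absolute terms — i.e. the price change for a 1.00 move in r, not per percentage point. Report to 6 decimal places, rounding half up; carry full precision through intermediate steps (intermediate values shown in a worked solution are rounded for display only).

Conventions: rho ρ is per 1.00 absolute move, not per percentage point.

σ√T = 0.4126·√2.9535 = 0.709084
d₁ = (ln(S/K) + (r+σ²/2)T) / (σ√T) = (ln(82.05/60.56) + (0.0302+0.4126²/2)·2.9535) / 0.709084 = (0.303694 + 0.340596) / 0.709084 = 0.908623
d₂ = d₁ − σ√T = 0.908623 − 0.709084 = 0.199539
e^{−rT} = 0.914667
N(−d₁) = 0.181775,  N(−d₂) = 0.420921
Put price V = K·e^{−rT}·N(−d₂) − S·N(−d₁) = 23.315722 − 14.914607 = 8.401116
ρ = −K·T·e^{−rT}·N(−d₂) = -68.862986

price = 8.401116
ρ = -68.862986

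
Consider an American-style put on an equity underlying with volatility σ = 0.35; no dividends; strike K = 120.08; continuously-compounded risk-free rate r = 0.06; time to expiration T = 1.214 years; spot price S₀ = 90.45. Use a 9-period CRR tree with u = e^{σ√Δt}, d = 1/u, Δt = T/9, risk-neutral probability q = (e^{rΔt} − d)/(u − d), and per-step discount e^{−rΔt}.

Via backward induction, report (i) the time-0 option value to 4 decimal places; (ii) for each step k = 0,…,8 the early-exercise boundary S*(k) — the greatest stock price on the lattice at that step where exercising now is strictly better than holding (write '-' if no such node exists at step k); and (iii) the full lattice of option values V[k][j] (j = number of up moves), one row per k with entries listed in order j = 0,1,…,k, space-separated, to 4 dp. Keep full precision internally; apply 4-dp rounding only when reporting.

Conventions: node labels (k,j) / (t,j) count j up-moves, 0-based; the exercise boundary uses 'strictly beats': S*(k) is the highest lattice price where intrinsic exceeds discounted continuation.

params: Δt=0.13489 u=1.13717 d=0.87937 q=0.49943 e^(-rΔt)=0.99194
t_9 payoffs: 91.6374 83.2990 72.5163 58.5724 40.5406 17.2227 0.0000 0.0000 0.0000 0.0000
t_8: node(8,0) S=32.3442 payoff=87.7358 vs cont=86.7679 → 87.7358 [stop]  node(8,1) S=41.8263 payoff=78.2537 vs cont=77.2858 → 78.2537 [stop]  node(8,2) S=54.0882 payoff=65.9918 vs cont=65.0239 → 65.9918 [stop]  node(8,3) S=69.9448 payoff=50.1352 vs cont=49.1673 → 50.1352 [stop]  node(8,4) S=90.4500 payoff=29.6300 vs cont=28.6621 → 29.6300 [stop]  node(8,5) S=116.9665 payoff=3.1135 vs cont=8.5517 → 8.5517 [wait]  node(8,6) S=151.2567 payoff=0.0000 vs cont=0.0000 → 0.0000 [wait]  node(8,7) S=195.5994 payoff=0.0000 vs cont=0.0000 → 0.0000 [wait]  node(8,8) S=252.9418 payoff=0.0000 vs cont=0.0000 → 0.0000 [wait]  ⇒ S*(8)=90.4500
t_7: node(7,0) S=36.7810 payoff=83.2990 vs cont=82.3311 → 83.2990 [stop]  node(7,1) S=47.5637 payoff=72.5163 vs cont=71.5483 → 72.5163 [stop]  node(7,2) S=61.5076 payoff=58.5724 vs cont=57.6044 → 58.5724 [stop]  node(7,3) S=79.5394 payoff=40.5406 vs cont=39.5727 → 40.5406 [stop]  node(7,4) S=102.8573 payoff=17.2227 vs cont=18.9489 → 18.9489 [wait]  node(7,5) S=133.0112 payoff=0.0000 vs cont=4.2462 → 4.2462 [wait]  node(7,6) S=172.0050 payoff=0.0000 vs cont=0.0000 → 0.0000 [wait]  node(7,7) S=222.4304 payoff=0.0000 vs cont=0.0000 → 0.0000 [wait]  ⇒ S*(7)=79.5394
t_6: node(6,0) S=41.8263 payoff=78.2537 vs cont=77.2858 → 78.2537 [stop]  node(6,1) S=54.0882 payoff=65.9918 vs cont=65.0239 → 65.9918 [stop]  node(6,2) S=69.9448 payoff=50.1352 vs cont=49.1673 → 50.1352 [stop]  node(6,3) S=90.4500 payoff=29.6300 vs cont=29.5172 → 29.6300 [stop]  node(6,4) S=116.9665 payoff=3.1135 vs cont=11.5124 → 11.5124 [wait]  node(6,5) S=151.2567 payoff=0.0000 vs cont=2.1084 → 2.1084 [wait]  node(6,6) S=195.5994 payoff=0.0000 vs cont=0.0000 → 0.0000 [wait]  ⇒ S*(6)=90.4500
t_5: node(5,0) S=47.5637 payoff=72.5163 vs cont=71.5483 → 72.5163 [stop]  node(5,1) S=61.5076 payoff=58.5724 vs cont=57.6044 → 58.5724 [stop]  node(5,2) S=79.5394 payoff=40.5406 vs cont=39.5727 → 40.5406 [stop]  node(5,3) S=102.8573 payoff=17.2227 vs cont=20.4156 → 20.4156 [wait]  node(5,4) S=133.0112 payoff=0.0000 vs cont=6.7608 → 6.7608 [wait]  node(5,5) S=172.0050 payoff=0.0000 vs cont=1.0469 → 1.0469 [wait]  ⇒ S*(5)=79.5394
t_4: node(4,0) S=54.0882 payoff=65.9918 vs cont=65.0239 → 65.9918 [stop]  node(4,1) S=69.9448 payoff=50.1352 vs cont=49.1673 → 50.1352 [stop]  node(4,2) S=90.4500 payoff=29.6300 vs cont=30.2439 → 30.2439 [wait]  node(4,3) S=116.9665 payoff=3.1135 vs cont=13.4864 → 13.4864 [wait]  node(4,4) S=151.2567 payoff=0.0000 vs cont=3.8756 → 3.8756 [wait]  ⇒ S*(4)=69.9448
t_3: node(3,0) S=61.5076 payoff=58.5724 vs cont=57.6044 → 58.5724 [stop]  node(3,1) S=79.5394 payoff=40.5406 vs cont=39.8768 → 40.5406 [stop]  node(3,2) S=102.8573 payoff=17.2227 vs cont=21.6984 → 21.6984 [wait]  node(3,3) S=133.0112 payoff=0.0000 vs cont=8.6165 → 8.6165 [wait]  ⇒ S*(3)=79.5394
t_2: node(2,0) S=69.9448 payoff=50.1352 vs cont=49.1673 → 50.1352 [stop]  node(2,1) S=90.4500 payoff=29.6300 vs cont=30.8793 → 30.8793 [wait]  node(2,2) S=116.9665 payoff=3.1135 vs cont=15.0427 → 15.0427 [wait]  ⇒ S*(2)=69.9448
t_1: node(1,0) S=79.5394 payoff=40.5406 vs cont=40.1916 → 40.5406 [stop]  node(1,1) S=102.8573 payoff=17.2227 vs cont=22.7849 → 22.7849 [wait]  ⇒ S*(1)=79.5394
t_0: node(0,0) S=90.4500 payoff=29.6300 vs cont=31.4176 → 31.4176 [wait]  ⇒ S*(0)=-

price = 31.4176
boundary = - 79.5394 69.9448 79.5394 69.9448 79.5394 90.4500 79.5394 90.4500
tree:
31.4176
40.5406 22.7849
50.1352 30.8793 15.0427
58.5724 40.5406 21.6984 8.6165
65.9918 50.1352 30.2439 13.4864 3.8756
72.5163 58.5724 40.5406 20.4156 6.7608 1.0469
78.2537 65.9918 50.1352 29.6300 11.5124 2.1084 0.0000
83.2990 72.5163 58.5724 40.5406 18.9489 4.2462 0.0000 0.0000
87.7358 78.2537 65.9918 50.1352 29.6300 8.5517 0.0000 0.0000 0.0000
91.6374 83.2990 72.5163 58.5724 40.5406 17.2227 0.0000 0.0000 0.0000 0.0000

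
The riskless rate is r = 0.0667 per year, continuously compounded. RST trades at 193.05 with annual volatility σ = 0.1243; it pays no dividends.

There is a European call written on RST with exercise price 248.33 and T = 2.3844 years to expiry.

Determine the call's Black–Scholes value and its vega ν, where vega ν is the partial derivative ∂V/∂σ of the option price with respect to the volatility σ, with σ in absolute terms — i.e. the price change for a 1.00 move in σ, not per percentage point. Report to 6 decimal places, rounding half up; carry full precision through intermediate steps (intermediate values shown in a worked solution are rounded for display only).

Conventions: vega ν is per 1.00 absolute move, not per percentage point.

price = 7.860247
ν = 110.328161

σ√T = 0.1243·√2.3844 = 0.191938
d₁ = (ln(S/K) + (r+σ²/2)T) / (σ√T) = (ln(193.05/248.33) + (0.0667+0.1243²/2)·2.3844) / 0.191938 = (-0.251809 + 0.177460) / 0.191938 = -0.387364
d₂ = d₁ − σ√T = -0.387364 − 0.191938 = -0.579301
e^{−rT} = 0.852963
N(d₁) = 0.349244,  N(d₂) = 0.281193
Call price V = S·N(d₁) − K·e^{−rT}·N(d₂) = 67.421469 − 59.561221 = 7.860247
φ(d₁) = (1/√(2π))·e^{−d₁²/2} = 0.370107
ν = S·φ(d₁)·√T = 110.328161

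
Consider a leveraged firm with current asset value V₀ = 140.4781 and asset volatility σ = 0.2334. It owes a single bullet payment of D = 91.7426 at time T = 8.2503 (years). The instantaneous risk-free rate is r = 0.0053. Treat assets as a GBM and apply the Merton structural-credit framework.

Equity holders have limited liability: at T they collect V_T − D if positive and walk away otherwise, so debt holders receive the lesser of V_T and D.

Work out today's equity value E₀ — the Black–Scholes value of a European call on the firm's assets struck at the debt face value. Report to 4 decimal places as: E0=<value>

Apply the equity-as-call identities (strike 91.7426, horizon 8.2503 years):
d₁ = [ln(V₀/D) + (r + σ²/2)T] / (σ√T)
   = [ln(140.4781/91.7426) + (0.0053 + 0.5·0.2334²)·8.2503] / (0.2334·√8.2503)
   = [0.426065 + 0.268446] / 0.670403 = 1.035961
d₂ = d₁ − σ√T = 1.035961 − 0.670403 = 0.365559
N(d₁) = 0.849890,  N(d₂) = 0.642653,  e^(−rT) = 0.957216
E₀ = V₀·N(d₁) − D·e^(−rT)·N(d₂)
   = 140.4781·0.849890 − 91.7426·0.957216·0.642653 = 62.954789

E0=62.9548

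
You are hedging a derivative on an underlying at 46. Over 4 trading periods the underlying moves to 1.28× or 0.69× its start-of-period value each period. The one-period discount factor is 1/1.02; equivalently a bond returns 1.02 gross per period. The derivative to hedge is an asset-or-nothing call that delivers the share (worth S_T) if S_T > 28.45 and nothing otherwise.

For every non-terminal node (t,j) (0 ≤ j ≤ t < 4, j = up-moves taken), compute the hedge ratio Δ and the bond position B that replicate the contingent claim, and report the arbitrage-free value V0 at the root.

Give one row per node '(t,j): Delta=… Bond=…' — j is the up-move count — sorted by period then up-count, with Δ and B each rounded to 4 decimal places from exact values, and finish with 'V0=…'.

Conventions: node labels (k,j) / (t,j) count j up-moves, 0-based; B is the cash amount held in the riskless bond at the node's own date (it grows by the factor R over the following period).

Risk-neutral probability p* = (R−d)/(u−d) = (1.02−0.69)/(1.28−0.69) = 0.5593.
Payoffs at expiry: V(4,0)=0.0000, V(4,1)=0.0000, V(4,2)=35.8819, V(4,3)=66.5636, V(4,4)=123.4803
Node (3,0) S=15.1114: V=(p*·0.0000+(1−p*)·0.0000)/1.02=0.0000; Δ=(0.0000−0.0000)/(19.3426−10.4269)=0.0000; B=V−Δ·S=0.0000
Node (3,1) S=28.0328: V=(p*·35.8819+(1−p*)·0.0000)/1.02=19.6760; Δ=(35.8819−0.0000)/(35.8819−19.3426)=2.1695; B=V−Δ·S=-41.1408
Node (3,2) S=52.0028: V=(p*·66.5636+(1−p*)·35.8819)/1.02=52.0028; Δ=(66.5636−35.8819)/(66.5636−35.8819)=1.0000; B=V−Δ·S=0.0000
Node (3,3) S=96.4690: V=(p*·123.4803+(1−p*)·66.5636)/1.02=96.4690; Δ=(123.4803−66.5636)/(123.4803−66.5636)=1.0000; B=V−Δ·S=0.0000
Node (2,0) S=21.9006: V=(p*·19.6760+(1−p*)·0.0000)/1.02=10.7895; Δ=(19.6760−0.0000)/(28.0328−15.1114)=1.5228; B=V−Δ·S=-22.5598
Node (2,1) S=40.6272: V=(p*·52.0028+(1−p*)·19.6760)/1.02=37.0168; Δ=(52.0028−19.6760)/(52.0028−28.0328)=1.3486; B=V−Δ·S=-17.7744
Node (2,2) S=75.3664: V=(p*·96.4690+(1−p*)·52.0028)/1.02=75.3664; Δ=(96.4690−52.0028)/(96.4690−52.0028)=1.0000; B=V−Δ·S=0.0000
Node (1,0) S=31.7400: V=(p*·37.0168+(1−p*)·10.7895)/1.02=24.9598; Δ=(37.0168−10.7895)/(40.6272−21.9006)=1.4005; B=V−Δ·S=-19.4933
Node (1,1) S=58.8800: V=(p*·75.3664+(1−p*)·37.0168)/1.02=57.3202; Δ=(75.3664−37.0168)/(75.3664−40.6272)=1.1039; B=V−Δ·S=-7.6792
Node (0,0) S=46.0000: V=(p*·57.3202+(1−p*)·24.9598)/1.02=42.2154; Δ=(57.3202−24.9598)/(58.8800−31.7400)=1.1924; B=V−Δ·S=-12.6328
Check: Δ(0,0)·S0 + B(0,0) = 42.2154 = V0.

(0,0): Delta=1.1924 Bond=-12.6328
(1,0): Delta=1.4005 Bond=-19.4933
(1,1): Delta=1.1039 Bond=-7.6792
(2,0): Delta=1.5228 Bond=-22.5598
(2,1): Delta=1.3486 Bond=-17.7744
(2,2): Delta=1.0000 Bond=0.0000
(3,0): Delta=0.0000 Bond=0.0000
(3,1): Delta=2.1695 Bond=-41.1408
(3,2): Delta=1.0000 Bond=0.0000
(3,3): Delta=1.0000 Bond=0.0000
V0=42.2154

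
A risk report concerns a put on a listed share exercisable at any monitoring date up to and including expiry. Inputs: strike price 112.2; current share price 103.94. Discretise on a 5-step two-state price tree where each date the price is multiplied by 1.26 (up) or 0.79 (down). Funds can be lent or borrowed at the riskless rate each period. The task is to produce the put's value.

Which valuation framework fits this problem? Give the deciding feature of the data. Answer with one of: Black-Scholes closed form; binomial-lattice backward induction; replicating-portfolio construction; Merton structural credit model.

Key observation: the put (strike 112.2 on spot 103.94) is American-style on a 5-step discrete price model, so the early-exercise decision at every node requires stepwise backward valuation — a closed form cannot price the exercise right.

framework: binomial-lattice backward induction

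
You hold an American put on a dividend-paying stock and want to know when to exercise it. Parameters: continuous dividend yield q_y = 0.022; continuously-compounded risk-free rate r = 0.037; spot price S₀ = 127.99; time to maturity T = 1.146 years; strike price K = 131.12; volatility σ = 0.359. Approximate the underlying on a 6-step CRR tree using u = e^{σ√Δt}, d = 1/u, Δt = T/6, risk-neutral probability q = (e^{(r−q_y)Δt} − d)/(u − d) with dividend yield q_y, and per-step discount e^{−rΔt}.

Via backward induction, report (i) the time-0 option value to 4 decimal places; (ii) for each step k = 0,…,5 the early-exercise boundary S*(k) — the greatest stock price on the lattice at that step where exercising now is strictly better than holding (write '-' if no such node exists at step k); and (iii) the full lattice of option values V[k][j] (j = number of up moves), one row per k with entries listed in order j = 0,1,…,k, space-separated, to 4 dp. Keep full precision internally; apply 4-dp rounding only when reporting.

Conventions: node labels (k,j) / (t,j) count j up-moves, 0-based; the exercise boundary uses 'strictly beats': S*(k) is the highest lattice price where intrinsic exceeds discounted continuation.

price = 19.7356
boundary = - - - 79.9391 93.5186 109.4050
tree:
19.7356
28.1798 10.5098
38.8279 16.5957 3.8045
51.1809 25.4818 6.8242 0.4563
62.7886 37.6014 12.1975 0.8670 0.0000
72.7108 51.1809 21.7150 1.6473 0.0000 0.0000
81.1922 62.7886 37.6014 3.1300 0.0000 0.0000 0.0000

Δt=0.19100, u=1.16987, d=0.85479, q=0.46996, disc=e^(-rΔt)=0.99296
k=6 terminal: V=max(K-S,0) → 81.1922 62.7886 37.6014 3.1300 0.0000 0.0000 0.0000
k=5: j=0 S=58.4092 intr=72.7108 cont=72.0324 V=72.7108[EX]; j=1 S=79.9391 intr=51.1809 cont=50.5928 V=51.1809[EX]; j=2 S=109.4050 intr=21.7150 cont=21.2504 V=21.7150[EX]; j=3 S=149.7321 intr=0.0000 cont=1.6473 V=1.6473[hold]; j=4 S=204.9240 intr=0.0000 cont=0.0000 V=0.0000[hold]; j=5 S=280.4599 intr=0.0000 cont=0.0000 V=0.0000[hold]  S*(5)=109.4050
k=4: j=0 S=68.3314 intr=62.7886 cont=62.1518 V=62.7886[EX]; j=1 S=93.5186 intr=37.6014 cont=37.0702 V=37.6014[EX]; j=2 S=127.9900 intr=3.1300 cont=12.1975 V=12.1975[hold]; j=3 S=175.1677 intr=0.0000 cont=0.8670 V=0.8670[hold]; j=4 S=239.7352 intr=0.0000 cont=0.0000 V=0.0000[hold]  S*(4)=93.5186
k=3: j=0 S=79.9391 intr=51.1809 cont=50.5928 V=51.1809[EX]; j=1 S=109.4050 intr=21.7150 cont=25.4818 V=25.4818[hold]; j=2 S=149.7321 intr=0.0000 cont=6.8242 V=6.8242[hold]; j=3 S=204.9240 intr=0.0000 cont=0.4563 V=0.4563[hold]  S*(3)=79.9391
k=2: j=0 S=93.5186 intr=37.6014 cont=38.8279 V=38.8279[hold]; j=1 S=127.9900 intr=3.1300 cont=16.5957 V=16.5957[hold]; j=2 S=175.1677 intr=0.0000 cont=3.8045 V=3.8045[hold]  S*(2)=-
k=1: j=0 S=109.4050 intr=21.7150 cont=28.1798 V=28.1798[hold]; j=1 S=149.7321 intr=0.0000 cont=10.5098 V=10.5098[hold]  S*(1)=-
k=0: j=0 S=127.9900 intr=3.1300 cont=19.7356 V=19.7356[hold]  S*(0)=-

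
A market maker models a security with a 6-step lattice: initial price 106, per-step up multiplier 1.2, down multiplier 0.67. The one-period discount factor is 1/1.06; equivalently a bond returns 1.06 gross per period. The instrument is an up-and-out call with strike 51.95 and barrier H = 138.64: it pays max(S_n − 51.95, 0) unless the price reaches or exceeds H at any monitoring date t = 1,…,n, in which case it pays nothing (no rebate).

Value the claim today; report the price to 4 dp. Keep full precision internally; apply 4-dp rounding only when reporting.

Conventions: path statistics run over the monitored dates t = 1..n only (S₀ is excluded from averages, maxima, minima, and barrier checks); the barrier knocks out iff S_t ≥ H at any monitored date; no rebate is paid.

price = 4.9766

No-arbitrage gives p* = (R−d)/(u−d) = 0.7358: enumerate every path, weight its payoff by its p*-probability, and discount by R^6.
Enumerate all 2^6 = 64 price paths (U = up ×1.2, D = down ×0.67); each path with k up-moves has probability p*^k·(1−p*)^(6−k).
DDDDDD: M=71.0200, payoff=0.0000, prob=0.000340
UDDDDD: M=127.2000, payoff=0.0000, prob=0.000946
DUDDDD: M=85.2240, payoff=0.0000, prob=0.000946
UUDDDD: M=152.6400, payoff=0.0000, prob=0.002636
DDUDDD: M=71.0200, payoff=0.0000, prob=0.000946
UDUDDD: M=127.2000, payoff=0.0000, prob=0.002636
DUUDDD: M=102.2688, payoff=0.0000, prob=0.002636
UUUDDD: M=183.1680, payoff=0.0000, prob=0.007344
DDDUDD: M=71.0200, payoff=0.0000, prob=0.000946
UDDUDD: M=127.2000, payoff=0.0000, prob=0.002636
DUDUDD: M=85.2240, payoff=0.0000, prob=0.002636
UUDUDD: M=152.6400, payoff=0.0000, prob=0.007344
DDUUDD: M=71.0200, payoff=0.0000, prob=0.002636
UDUUDD: M=127.2000, payoff=3.1402, prob=0.007344
DUUUDD: M=122.7226, payoff=3.1402, prob=0.007344
UUUUDD: M=219.8016, payoff=0.0000, prob=0.020458
DDDDUD: M=71.0200, payoff=0.0000, prob=0.000946
UDDDUD: M=127.2000, payoff=0.0000, prob=0.002636
DUDDUD: M=85.2240, payoff=0.0000, prob=0.002636
UUDDUD: M=152.6400, payoff=0.0000, prob=0.007344
DDUDUD: M=71.0200, payoff=0.0000, prob=0.002636
UDUDUD: M=127.2000, payoff=3.1402, prob=0.007344
DUUDUD: M=102.2688, payoff=3.1402, prob=0.007344
UUUDUD: M=183.1680, payoff=0.0000, prob=0.020458
DDDUUD: M=71.0200, payoff=0.0000, prob=0.002636
UDDUUD: M=127.2000, payoff=3.1402, prob=0.007344
DUDUUD: M=85.2240, payoff=3.1402, prob=0.007344
UUDUUD: M=152.6400, payoff=0.0000, prob=0.020458
DDUUUD: M=82.2241, payoff=3.1402, prob=0.007344
UDUUUD: M=147.2671, payoff=0.0000, prob=0.020458
DUUUUD: M=147.2671, payoff=0.0000, prob=0.020458
UUUUUD: M=263.7619, payoff=0.0000, prob=0.056990
DDDDDU: M=71.0200, payoff=0.0000, prob=0.000946
UDDDDU: M=127.2000, payoff=0.0000, prob=0.002636
DUDDDU: M=85.2240, payoff=0.0000, prob=0.002636
UUDDDU: M=152.6400, payoff=0.0000, prob=0.007344
DDUDDU: M=71.0200, payoff=0.0000, prob=0.002636
UDUDDU: M=127.2000, payoff=3.1402, prob=0.007344
DUUDDU: M=102.2688, payoff=3.1402, prob=0.007344
UUUDDU: M=183.1680, payoff=0.0000, prob=0.020458
DDDUDU: M=71.0200, payoff=0.0000, prob=0.002636
UDDUDU: M=127.2000, payoff=3.1402, prob=0.007344
DUDUDU: M=85.2240, payoff=3.1402, prob=0.007344
UUDUDU: M=152.6400, payoff=0.0000, prob=0.020458
DDUUDU: M=71.0200, payoff=3.1402, prob=0.007344
UDUUDU: M=127.2000, payoff=46.7189, prob=0.020458
DUUUDU: M=122.7226, payoff=46.7189, prob=0.020458
UUUUDU: M=219.8016, payoff=0.0000, prob=0.056990
DDDDUU: M=71.0200, payoff=0.0000, prob=0.002636
UDDDUU: M=127.2000, payoff=3.1402, prob=0.007344
DUDDUU: M=85.2240, payoff=3.1402, prob=0.007344
UUDDUU: M=152.6400, payoff=0.0000, prob=0.020458
DDUDUU: M=71.0200, payoff=3.1402, prob=0.007344
UDUDUU: M=127.2000, payoff=46.7189, prob=0.020458
DUUDUU: M=102.2688, payoff=46.7189, prob=0.020458
UUUDUU: M=183.1680, payoff=0.0000, prob=0.056990
DDDUUU: M=71.0200, payoff=3.1402, prob=0.007344
UDDUUU: M=127.2000, payoff=46.7189, prob=0.020458
DUDUUU: M=98.6689, payoff=46.7189, prob=0.020458
UUDUUU: M=176.7205, payoff=0.0000, prob=0.056990
DDUUUU: M=98.6689, payoff=46.7189, prob=0.020458
UDUUUU: M=176.7205, payoff=0.0000, prob=0.056990
DUUUUU: M=176.7205, payoff=0.0000, prob=0.056990
UUUUUU: M=316.5143, payoff=0.0000, prob=0.158757
Price = Σ prob·payoff / R^6 = 7.059345 / 1.418519 = 4.9766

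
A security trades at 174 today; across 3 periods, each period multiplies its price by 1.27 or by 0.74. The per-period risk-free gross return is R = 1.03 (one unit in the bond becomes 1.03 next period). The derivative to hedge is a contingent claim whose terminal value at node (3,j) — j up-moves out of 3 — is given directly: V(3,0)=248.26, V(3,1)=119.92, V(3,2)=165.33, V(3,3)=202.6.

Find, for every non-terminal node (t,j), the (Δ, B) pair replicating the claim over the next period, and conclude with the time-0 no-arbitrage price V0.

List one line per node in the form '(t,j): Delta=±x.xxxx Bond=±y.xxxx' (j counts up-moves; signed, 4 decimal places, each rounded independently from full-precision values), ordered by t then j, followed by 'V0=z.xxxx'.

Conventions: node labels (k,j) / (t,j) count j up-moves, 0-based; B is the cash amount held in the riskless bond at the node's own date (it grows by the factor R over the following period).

(0,0): Delta=0.0751 Bond=136.8847
(1,0): Delta=-0.4733 Bond=211.6011
(1,1): Delta=0.3395 Bond=82.5555
(2,0): Delta=-2.5414 Bond=415.0016
(2,1): Delta=0.5240 Bond=54.8712
(2,2): Delta=0.2506 Bond=109.9929
V0=149.9469

Since d<R<u, set p* = (R−d)/(u−d) = 0.5472; price each node as the discounted p*-expectation of its children.
At maturity the claim pays: V(3,0)=248.2600, V(3,1)=119.9200, V(3,2)=165.3300, V(3,3)=202.6000
(2,0): S=95.2824. Δ = (V_up−V_dn)/(S_up−S_dn) = (119.9200−248.2600)/(121.0086−70.5090) = -2.5414. V = [p*·119.9200 + (1−p*)·248.2600]/1.03 = 172.8507. B = V − Δ·S = 415.0016.
(2,1): S=163.5252. Δ = (V_up−V_dn)/(S_up−S_dn) = (165.3300−119.9200)/(207.6770−121.0086) = 0.5240. V = [p*·165.3300 + (1−p*)·119.9200]/1.03 = 140.5505. B = V − Δ·S = 54.8712.
(2,2): S=280.6446. Δ = (V_up−V_dn)/(S_up−S_dn) = (202.6000−165.3300)/(356.4186−207.6770) = 0.2506. V = [p*·202.6000 + (1−p*)·165.3300]/1.03 = 180.3136. B = V − Δ·S = 109.9929.
(1,0): S=128.7600. Δ = (V_up−V_dn)/(S_up−S_dn) = (140.5505−172.8507)/(163.5252−95.2824) = -0.4733. V = [p*·140.5505 + (1−p*)·172.8507]/1.03 = 150.6573. B = V − Δ·S = 211.6011.
(1,1): S=220.9800. Δ = (V_up−V_dn)/(S_up−S_dn) = (180.3136−140.5505)/(280.6446−163.5252) = 0.3395. V = [p*·180.3136 + (1−p*)·140.5505]/1.03 = 157.5803. B = V − Δ·S = 82.5555.
(0,0): S=174.0000. Δ = (V_up−V_dn)/(S_up−S_dn) = (157.5803−150.6573)/(220.9800−128.7600) = 0.0751. V = [p*·157.5803 + (1−p*)·150.6573]/1.03 = 149.9469. B = V − Δ·S = 136.8847.
As a check, the time-0 holding Δ(0,0)·S0 + B(0,0) comes to 149.9469 — exactly V0.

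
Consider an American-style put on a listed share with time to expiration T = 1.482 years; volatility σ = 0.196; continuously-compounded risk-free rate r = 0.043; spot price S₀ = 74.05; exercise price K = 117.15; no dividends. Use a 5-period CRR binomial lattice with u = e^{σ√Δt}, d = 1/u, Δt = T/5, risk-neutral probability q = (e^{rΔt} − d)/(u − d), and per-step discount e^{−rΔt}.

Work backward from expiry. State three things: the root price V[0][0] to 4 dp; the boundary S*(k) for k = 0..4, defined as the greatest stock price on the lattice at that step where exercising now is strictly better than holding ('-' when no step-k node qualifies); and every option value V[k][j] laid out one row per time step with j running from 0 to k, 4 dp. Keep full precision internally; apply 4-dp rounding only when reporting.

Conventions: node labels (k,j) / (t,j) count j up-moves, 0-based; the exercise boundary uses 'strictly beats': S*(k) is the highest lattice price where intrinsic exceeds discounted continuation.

params: Δt=0.29640 u=1.11261 d=0.89879 q=0.53334 e^(-rΔt)=0.98734
t_5 payoffs: 73.7177 63.3853 50.5947 34.7613 15.1612 0.0000
t_4: node(4,0) S=48.3231 payoff=68.8269 vs cont=67.3432 → 68.8269 [stop]  node(4,1) S=59.8191 payoff=57.3309 vs cont=55.8472 → 57.3309 [stop]  node(4,2) S=74.0500 payoff=43.1000 vs cont=41.6164 → 43.1000 [stop]  node(4,3) S=91.6664 payoff=25.4836 vs cont=24.0000 → 25.4836 [stop]  node(4,4) S=113.4737 payoff=3.6763 vs cont=6.9856 → 6.9856 [wait]  ⇒ S*(4)=91.6664
t_3: node(3,0) S=53.7647 payoff=63.3853 vs cont=61.9016 → 63.3853 [stop]  node(3,1) S=66.5553 payoff=50.5947 vs cont=49.1111 → 50.5947 [stop]  node(3,2) S=82.3887 payoff=34.7613 vs cont=33.2777 → 34.7613 [stop]  node(3,3) S=101.9888 payoff=15.1612 vs cont=15.4201 → 15.4201 [wait]  ⇒ S*(3)=82.3887
t_2: node(2,0) S=59.8191 payoff=57.3309 vs cont=55.8472 → 57.3309 [stop]  node(2,1) S=74.0500 payoff=43.1000 vs cont=41.6164 → 43.1000 [stop]  node(2,2) S=91.6664 payoff=25.4836 vs cont=24.1364 → 25.4836 [stop]  ⇒ S*(2)=91.6664
t_1: node(1,0) S=66.5553 payoff=50.5947 vs cont=49.1111 → 50.5947 [stop]  node(1,1) S=82.3887 payoff=34.7613 vs cont=33.2777 → 34.7613 [stop]  ⇒ S*(1)=82.3887
t_0: node(0,0) S=74.0500 payoff=43.1000 vs cont=41.6164 → 43.1000 [stop]  ⇒ S*(0)=74.0500

price = 43.1000
boundary = 74.0500 82.3887 91.6664 82.3887 91.6664
tree:
43.1000
50.5947 34.7613
57.3309 43.1000 25.4836
63.3853 50.5947 34.7613 15.4201
68.8269 57.3309 43.1000 25.4836 6.9856
73.7177 63.3853 50.5947 34.7613 15.1612 0.0000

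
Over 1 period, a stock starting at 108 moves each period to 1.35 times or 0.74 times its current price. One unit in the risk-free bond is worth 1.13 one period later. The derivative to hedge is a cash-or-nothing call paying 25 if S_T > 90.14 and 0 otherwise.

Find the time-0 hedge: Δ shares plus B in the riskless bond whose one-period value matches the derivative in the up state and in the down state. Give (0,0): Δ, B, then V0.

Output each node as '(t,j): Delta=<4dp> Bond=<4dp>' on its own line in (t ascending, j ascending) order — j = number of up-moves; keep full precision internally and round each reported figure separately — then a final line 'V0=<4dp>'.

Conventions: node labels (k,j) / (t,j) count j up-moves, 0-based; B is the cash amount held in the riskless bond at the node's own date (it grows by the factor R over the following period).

(0,0): Delta=0.3795 Bond=-26.8388
V0=14.1448

Under the risk-neutral measure, an up-move has probability p* = (R−d)/(u−d) = 0.6393 and values discount at R = 1.13.
Expiry values: V(1,0)=0.0000, V(1,1)=25.0000
Node (0,0) S=108.0000: V=(p*·25.0000+(1−p*)·0.0000)/1.13=14.1448; Δ=(25.0000−0.0000)/(145.8000−79.9200)=0.3795; B=V−Δ·S=-26.8388
Verification: the root portfolio costs Δ(0,0)·S0 + B(0,0) = 14.1448, matching V0.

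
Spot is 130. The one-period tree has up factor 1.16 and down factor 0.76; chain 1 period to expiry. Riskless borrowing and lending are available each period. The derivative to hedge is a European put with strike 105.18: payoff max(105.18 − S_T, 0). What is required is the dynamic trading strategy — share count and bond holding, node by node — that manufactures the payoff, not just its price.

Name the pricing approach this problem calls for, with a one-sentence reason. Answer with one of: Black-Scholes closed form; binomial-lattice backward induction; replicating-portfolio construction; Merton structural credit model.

Key observation: the deliverable is the dynamic trading strategy on the 1-step tree (spot 130, moves 1.16 and 0.76), so the valuation must go through the node-by-node replicating-portfolio solve.

framework: replicating-portfolio construction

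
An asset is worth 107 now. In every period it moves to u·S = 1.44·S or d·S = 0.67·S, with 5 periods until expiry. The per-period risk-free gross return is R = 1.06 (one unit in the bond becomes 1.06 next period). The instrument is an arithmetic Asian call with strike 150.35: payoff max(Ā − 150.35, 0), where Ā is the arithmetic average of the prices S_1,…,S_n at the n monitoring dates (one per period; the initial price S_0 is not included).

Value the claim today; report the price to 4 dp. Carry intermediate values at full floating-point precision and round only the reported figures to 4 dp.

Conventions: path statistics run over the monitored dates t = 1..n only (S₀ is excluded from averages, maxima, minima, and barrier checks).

No-arbitrage gives p* = (R−d)/(u−d) = 0.5065: enumerate every path, weight its payoff by its p*-probability, and discount by R^5.
Enumerate all 2^5 = 32 price paths (U = up ×1.44, D = down ×0.67); each path with k up-moves has probability p*^k·(1−p*)^(5−k).
DDDDD: Ā=37.5824, payoff=0.0000, prob=0.029273
UDDDD: Ā=80.7741, payoff=0.0000, prob=0.030043
DUDDD: Ā=64.2961, payoff=0.0000, prob=0.030043
UUDDD: Ā=138.1886, payoff=0.0000, prob=0.030834
DDUDD: Ā=53.2558, payoff=0.0000, prob=0.030043
UDUDD: Ā=114.4603, payoff=0.0000, prob=0.030834
DUUDD: Ā=97.9823, payoff=0.0000, prob=0.030834
UUUDD: Ā=210.5889, payoff=60.2389, prob=0.031645
DDDUD: Ā=45.8589, payoff=0.0000, prob=0.030043
UDDUD: Ā=98.5623, payoff=0.0000, prob=0.030834
DUDUD: Ā=82.0843, payoff=0.0000, prob=0.030834
UUDUD: Ā=176.4201, payoff=26.0701, prob=0.031645
DDUUD: Ā=71.0441, payoff=0.0000, prob=0.030834
UDUUD: Ā=152.6918, payoff=2.3418, prob=0.031645
DUUUD: Ā=136.2138, payoff=0.0000, prob=0.031645
UUUUD: Ā=292.7580, payoff=142.4080, prob=0.032478
DDDDU: Ā=40.9029, payoff=0.0000, prob=0.030043
UDDDU: Ā=87.9107, payoff=0.0000, prob=0.030834
DUDDU: Ā=71.4327, payoff=0.0000, prob=0.030834
UUDDU: Ā=153.5270, payoff=3.1770, prob=0.031645
DDUDU: Ā=60.3924, payoff=0.0000, prob=0.030834
UDUDU: Ā=129.7987, payoff=0.0000, prob=0.031645
DUUDU: Ā=113.3207, payoff=0.0000, prob=0.031645
UUUDU: Ā=243.5549, payoff=93.2049, prob=0.032478
DDDUU: Ā=52.9955, payoff=0.0000, prob=0.030834
UDDUU: Ā=113.9007, payoff=0.0000, prob=0.031645
DUDUU: Ā=97.4227, payoff=0.0000, prob=0.031645
UUDUU: Ā=209.3861, payoff=59.0361, prob=0.032478
DDUUU: Ā=86.3825, payoff=0.0000, prob=0.031645
UDUUU: Ā=185.6578, payoff=35.3078, prob=0.032478
DUUUU: Ā=169.1798, payoff=18.8298, prob=0.032478
UUUUU: Ā=363.6103, payoff=213.2603, prob=0.033333
Price = Σ prob·payoff / R^5 = 21.342298 / 1.338226 = 15.9482

price = 15.9482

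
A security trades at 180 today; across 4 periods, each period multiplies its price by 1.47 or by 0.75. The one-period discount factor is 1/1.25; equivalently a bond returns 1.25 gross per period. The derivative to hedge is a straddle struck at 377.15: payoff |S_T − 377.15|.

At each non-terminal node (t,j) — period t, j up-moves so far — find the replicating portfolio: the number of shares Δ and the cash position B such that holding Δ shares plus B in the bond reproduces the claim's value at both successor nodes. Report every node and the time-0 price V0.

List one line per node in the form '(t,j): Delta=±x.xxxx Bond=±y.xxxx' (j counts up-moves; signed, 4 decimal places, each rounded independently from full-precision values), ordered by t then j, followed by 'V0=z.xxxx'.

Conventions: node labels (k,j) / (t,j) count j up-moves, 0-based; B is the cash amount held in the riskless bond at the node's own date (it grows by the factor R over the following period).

Arbitrage-free pricing uses the up-move probability p* = (R−d)/(u−d) = 0.6944, discounting each step at R = 1.25.
At maturity the claim pays: V(4,0)=320.1969, V(4,1)=265.5219, V(4,2)=158.3589, V(4,3)=51.6806, V(4,4)=463.3580
Node (3,0) S=75.9375: V=(p*·265.5219+(1−p*)·320.1969)/1.25=225.7825; Δ=(265.5219−320.1969)/(111.6281−56.9531)=-1.0000; B=V−Δ·S=301.7200
Node (3,1) S=148.8375: V=(p*·158.3589+(1−p*)·265.5219)/1.25=152.8825; Δ=(158.3589−265.5219)/(218.7911−111.6281)=-1.0000; B=V−Δ·S=301.7200
Node (3,2) S=291.7215: V=(p*·51.6806+(1−p*)·158.3589)/1.25=67.4214; Δ=(51.6806−158.3589)/(428.8306−218.7911)=-0.5079; B=V−Δ·S=215.5857
Node (3,3) S=571.7741: V=(p*·463.3580+(1−p*)·51.6806)/1.25=270.0541; Δ=(463.3580−51.6806)/(840.5080−428.8306)=1.0000; B=V−Δ·S=-301.7200
Node (2,0) S=101.2500: V=(p*·152.8825+(1−p*)·225.7825)/1.25=140.1260; Δ=(152.8825−225.7825)/(148.8375−75.9375)=-1.0000; B=V−Δ·S=241.3760
Node (2,1) S=198.4500: V=(p*·67.4214+(1−p*)·152.8825)/1.25=74.8276; Δ=(67.4214−152.8825)/(291.7215−148.8375)=-0.5981; B=V−Δ·S=193.5236
Node (2,2) S=388.9620: V=(p*·270.0541+(1−p*)·67.4214)/1.25=166.5109; Δ=(270.0541−67.4214)/(571.7741−291.7215)=0.7236; B=V−Δ·S=-114.9235
Node (1,0) S=135.0000: V=(p*·74.8276+(1−p*)·140.1260)/1.25=75.8239; Δ=(74.8276−140.1260)/(198.4500−101.2500)=-0.6718; B=V−Δ·S=166.5161
Node (1,1) S=264.6000: V=(p*·166.5109+(1−p*)·74.8276)/1.25=110.7972; Δ=(166.5109−74.8276)/(388.9620−198.4500)=0.4812; B=V−Δ·S=-16.5406
Node (0,0) S=180.0000: V=(p*·110.7972+(1−p*)·75.8239)/1.25=80.0888; Δ=(110.7972−75.8239)/(264.6000−135.0000)=0.2699; B=V−Δ·S=31.5147
As a check, the time-0 holding Δ(0,0)·S0 + B(0,0) comes to 80.0888 — exactly V0.

(0,0): Delta=0.2699 Bond=31.5147
(1,0): Delta=-0.6718 Bond=166.5161
(1,1): Delta=0.4812 Bond=-16.5406
(2,0): Delta=-1.0000 Bond=241.3760
(2,1): Delta=-0.5981 Bond=193.5236
(2,2): Delta=0.7236 Bond=-114.9235
(3,0): Delta=-1.0000 Bond=301.7200
(3,1): Delta=-1.0000 Bond=301.7200
(3,2): Delta=-0.5079 Bond=215.5857
(3,3): Delta=1.0000 Bond=-301.7200
V0=80.0888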